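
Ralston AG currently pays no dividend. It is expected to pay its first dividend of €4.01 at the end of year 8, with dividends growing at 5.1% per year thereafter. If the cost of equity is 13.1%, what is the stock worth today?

Deferred-dividend DDM. At t=7 the remaining stream is a growing perpetuity with first payment D_8 = 4.01.
V_7 = D_8/(r−g) = 4.01/(0.131−0.051) = 50.1250
P₀ = V_7/(1+r)^7 = 50.1250/(1+0.131)^7 = 21.1746

€21.17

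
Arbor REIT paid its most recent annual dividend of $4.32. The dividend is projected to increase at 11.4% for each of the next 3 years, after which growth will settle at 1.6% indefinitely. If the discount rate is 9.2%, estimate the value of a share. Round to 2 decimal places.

$74.80

Two-stage DDM. Project D₁…D_3 at 0.114, terminal growth 0.016, discount at r = 0.092.
D_1 = 4.8125
D_2 = 5.3611
D_3 = 5.9723
Terminal value at t=3: TV = D_4/(r−g) = 6.0678/(0.092−0.016) = 79.8398
P₀ = 4.8125/(1+0.092)^1 + 5.3611/(1+0.092)^2 + 5.9723/(1+0.092)^3 + 79.8398/(1+0.092)^3 = 74.8021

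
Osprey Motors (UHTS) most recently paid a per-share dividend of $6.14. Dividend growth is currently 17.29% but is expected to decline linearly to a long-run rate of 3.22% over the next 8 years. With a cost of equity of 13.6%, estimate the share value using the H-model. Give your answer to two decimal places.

H-model: P₀ = D₀[(1+g_L) + H(g_S−g_L)]/(r−g_L), with H = 8/2 = 4.
P₀ = 6.14 × [(1+0.0322) + 4×(0.1729−0.0322)] / (0.136−0.0322)
   = 6.14 × 1.5950 / 0.1038 = 94.3478

$94.35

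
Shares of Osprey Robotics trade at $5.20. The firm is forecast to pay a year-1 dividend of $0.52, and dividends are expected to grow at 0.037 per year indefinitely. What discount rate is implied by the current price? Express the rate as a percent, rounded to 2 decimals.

Rearranging the constant-growth DDM: r = D₁/P₀ + g.
r = 0.5200 / 5.20 + 0.037 = 0.10000 + 0.037 = 0.13700

13.70%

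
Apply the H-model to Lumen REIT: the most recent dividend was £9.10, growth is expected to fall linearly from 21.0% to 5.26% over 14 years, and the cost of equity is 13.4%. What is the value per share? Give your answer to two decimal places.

£240.85

H-model: P₀ = D₀[(1+g_L) + H(g_S−g_L)]/(r−g_L), with H = 14/2 = 7.
P₀ = 9.10 × [(1+0.0526) + 7×(0.21−0.0526)] / (0.134−0.0526)
   = 9.10 × 2.1544 / 0.0814 = 240.8482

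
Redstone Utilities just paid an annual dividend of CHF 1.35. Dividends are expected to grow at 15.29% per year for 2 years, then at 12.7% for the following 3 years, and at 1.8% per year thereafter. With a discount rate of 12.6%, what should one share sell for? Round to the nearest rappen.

CHF 20.43

Three-stage DDM. Project D₁…D_5; terminal Gordon value at t=5 with g = 0.018; discount at r = 0.126.
D_1 = 1.5564
D_2 = 1.7944
D_3 = 2.0223
D_4 = 2.2791
D_5 = 2.5686
TV_5 = 2.6148/(0.126−0.018) = 24.2110
P₀ = Σ Dₜ/(1+r)ᵗ + TV_5/(1+r)^5 = 20.4267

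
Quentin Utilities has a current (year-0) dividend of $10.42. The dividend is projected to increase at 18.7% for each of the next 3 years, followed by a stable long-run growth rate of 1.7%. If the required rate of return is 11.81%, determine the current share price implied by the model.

$160.69

Two-stage DDM. Project D₁…D_3 at 0.187, terminal growth 0.017, discount at r = 0.1181.
D_1 = 12.3685
D_2 = 14.6815
D_3 = 17.4269
Terminal value at t=3: TV = D_4/(r−g) = 17.7231/(0.1181−0.017) = 175.3031
P₀ = 12.3685/(1+0.1181)^1 + 14.6815/(1+0.1181)^2 + 17.4269/(1+0.1181)^3 + 175.3031/(1+0.1181)^3 = 160.6878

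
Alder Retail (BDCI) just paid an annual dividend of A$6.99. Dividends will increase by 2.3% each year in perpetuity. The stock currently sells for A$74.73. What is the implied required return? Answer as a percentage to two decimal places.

11.87%

Rearranging the constant-growth DDM: r = D₁/P₀ + g.
D₁ = 6.99 × (1 + 0.023) = 7.1508.
r = 7.1508 / 74.73 + 0.023 = 0.09569 + 0.023 = 0.11869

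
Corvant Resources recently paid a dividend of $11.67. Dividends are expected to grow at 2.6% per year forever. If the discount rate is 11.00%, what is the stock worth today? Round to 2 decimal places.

$142.54

Gordon growth model: P₀ = D₁/(r − g). D₁ = 11.67 × (1 + 0.026) = 11.9734.
P₀ = 11.9734 / (0.11 − 0.026) = 11.9734 / 0.084 = 142.5407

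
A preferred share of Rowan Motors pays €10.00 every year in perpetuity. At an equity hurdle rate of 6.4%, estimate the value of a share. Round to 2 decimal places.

Zero-growth DDM (perpetuity): P₀ = D/r = 10.00 / 0.064 = 156.2500

€156.25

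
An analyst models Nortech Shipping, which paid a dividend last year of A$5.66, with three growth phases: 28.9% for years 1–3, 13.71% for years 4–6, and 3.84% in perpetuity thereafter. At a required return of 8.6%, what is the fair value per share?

A$292.31

Three-stage DDM. Project D₁…D_6; terminal Gordon value at t=6 with g = 0.0384; discount at r = 0.086.
D_1 = 7.2957
D_2 = 9.4042
D_3 = 12.1220
D_4 = 13.7840
D_5 = 15.6737
D_6 = 17.8226
TV_6 = 18.5070/(0.086−0.0384) = 388.8024
P₀ = Σ Dₜ/(1+r)ᵗ + TV_6/(1+r)^6 = 292.3063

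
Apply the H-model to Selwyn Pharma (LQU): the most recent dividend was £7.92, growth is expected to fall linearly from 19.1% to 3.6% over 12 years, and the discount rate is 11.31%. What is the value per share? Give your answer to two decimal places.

£201.95

H-model: P₀ = D₀[(1+g_L) + H(g_S−g_L)]/(r−g_L), with H = 12/2 = 6.
P₀ = 7.92 × [(1+0.036) + 6×(0.191−0.036)] / (0.1131−0.036)
   = 7.92 × 1.9660 / 0.0771 = 201.9549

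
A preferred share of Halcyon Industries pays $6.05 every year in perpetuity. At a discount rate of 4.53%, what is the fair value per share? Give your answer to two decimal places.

Zero-growth DDM (perpetuity): P₀ = D/r = 6.05 / 0.0453 = 133.5541

$133.55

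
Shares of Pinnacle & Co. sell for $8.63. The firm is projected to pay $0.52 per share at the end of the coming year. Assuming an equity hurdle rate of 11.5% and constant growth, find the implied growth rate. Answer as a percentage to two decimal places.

5.47%

From P₀ = D₁/(r − g), the implied growth is g = r − D₁/P₀.
g = 0.115 − 0.52/8.63 = 0.115 − 0.06025 = 0.05475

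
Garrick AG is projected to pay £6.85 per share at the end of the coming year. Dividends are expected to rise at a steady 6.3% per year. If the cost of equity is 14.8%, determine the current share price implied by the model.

Gordon growth model: P₀ = D₁/(r − g), with D₁ = 6.85 given directly.
P₀ = 6.8500 / (0.148 − 0.063) = 6.8500 / 0.085 = 80.5882

£80.59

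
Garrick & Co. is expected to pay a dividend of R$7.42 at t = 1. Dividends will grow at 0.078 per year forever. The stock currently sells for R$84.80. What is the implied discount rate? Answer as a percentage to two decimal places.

Rearranging the constant-growth DDM: r = D₁/P₀ + g.
r = 7.4200 / 84.80 + 0.078 = 0.08750 + 0.078 = 0.16550

16.55%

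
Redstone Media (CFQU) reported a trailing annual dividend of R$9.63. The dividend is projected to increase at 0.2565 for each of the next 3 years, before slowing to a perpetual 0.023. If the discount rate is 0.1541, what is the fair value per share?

Two-stage DDM. Project D₁…D_3 at 0.2565, terminal growth 0.023, discount at r = 0.1541.
D_1 = 12.1001
D_2 = 15.2038
D_3 = 19.1035
Terminal value at t=3: TV = D_4/(r−g) = 19.5429/(0.1541−0.023) = 149.0688
P₀ = 12.1001/(1+0.1541)^1 + 15.2038/(1+0.1541)^2 + 19.1035/(1+0.1541)^3 + 149.0688/(1+0.1541)^3 = 131.3009

R$131.30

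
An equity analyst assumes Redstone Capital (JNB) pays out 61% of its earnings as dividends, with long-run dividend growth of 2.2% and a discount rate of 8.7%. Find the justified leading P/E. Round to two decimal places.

9.38

Justified leading P/E = b/(r−g) = 0.61/(0.087−0.022) = 9.3846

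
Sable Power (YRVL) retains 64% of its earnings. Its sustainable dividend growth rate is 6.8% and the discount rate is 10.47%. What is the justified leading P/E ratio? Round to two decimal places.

Payout ratio b = 1 − 0.64 = 0.36.
Justified leading P/E = b/(r−g) = 0.36/(0.1047−0.068) = 9.8093

9.81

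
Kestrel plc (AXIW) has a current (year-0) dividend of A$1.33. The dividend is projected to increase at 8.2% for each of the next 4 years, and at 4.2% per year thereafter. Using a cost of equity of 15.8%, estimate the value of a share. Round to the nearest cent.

A$13.61

Two-stage DDM. Project D₁…D_4 at 0.082, terminal growth 0.042, discount at r = 0.158.
D_1 = 1.4391
D_2 = 1.5571
D_3 = 1.6847
D_4 = 1.8229
Terminal value at t=4: TV = D_5/(r−g) = 1.8995/(0.158−0.042) = 16.3746
P₀ = 1.4391/(1+0.158)^1 + 1.5571/(1+0.158)^2 + 1.6847/(1+0.158)^3 + 1.8229/(1+0.158)^4 + 16.3746/(1+0.158)^4 = 13.6087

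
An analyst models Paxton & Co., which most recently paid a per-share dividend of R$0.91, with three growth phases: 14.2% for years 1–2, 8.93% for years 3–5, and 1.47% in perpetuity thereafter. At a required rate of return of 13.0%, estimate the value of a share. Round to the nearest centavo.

Three-stage DDM. Project D₁…D_5; terminal Gordon value at t=5 with g = 0.0147; discount at r = 0.13.
D_1 = 1.0392
D_2 = 1.1868
D_3 = 1.2928
D_4 = 1.4082
D_5 = 1.5340
TV_5 = 1.5565/(0.13−0.0147) = 13.4997
P₀ = Σ Dₜ/(1+r)ᵗ + TV_5/(1+r)^5 = 11.7684

R$11.77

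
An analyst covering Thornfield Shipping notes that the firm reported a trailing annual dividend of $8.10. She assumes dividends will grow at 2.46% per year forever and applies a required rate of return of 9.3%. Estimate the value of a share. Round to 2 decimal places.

$121.33

Gordon growth model: P₀ = D₁/(r − g). D₁ = 8.10 × (1 + 0.0246) = 8.2993.
P₀ = 8.2993 / (0.093 − 0.0246) = 8.2993 / 0.0684 = 121.3342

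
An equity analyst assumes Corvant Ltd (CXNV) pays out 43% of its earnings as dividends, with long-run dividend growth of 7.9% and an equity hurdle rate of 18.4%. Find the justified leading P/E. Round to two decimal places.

Justified leading P/E = b/(r−g) = 0.43/(0.184−0.079) = 4.0952

4.10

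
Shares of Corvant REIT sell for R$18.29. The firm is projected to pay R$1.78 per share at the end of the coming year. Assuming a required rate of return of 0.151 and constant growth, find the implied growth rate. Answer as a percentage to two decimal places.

From P₀ = D₁/(r − g), the implied growth is g = r − D₁/P₀.
g = 0.151 − 1.78/18.29 = 0.151 − 0.09732 = 0.05368

5.37%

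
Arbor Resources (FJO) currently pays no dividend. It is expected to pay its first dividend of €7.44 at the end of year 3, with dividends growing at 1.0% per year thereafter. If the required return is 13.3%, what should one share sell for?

Deferred-dividend DDM. At t=2 the remaining stream is a growing perpetuity with first payment D_3 = 7.44.
V_2 = D_3/(r−g) = 7.44/(0.133−0.01) = 60.4878
P₀ = V_2/(1+r)^2 = 60.4878/(1+0.133)^2 = 47.1203

€47.12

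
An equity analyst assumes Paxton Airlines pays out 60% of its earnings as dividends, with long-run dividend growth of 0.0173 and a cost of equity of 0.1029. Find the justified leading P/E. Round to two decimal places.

7.01

Justified leading P/E = b/(r−g) = 0.60/(0.1029−0.0173) = 7.0093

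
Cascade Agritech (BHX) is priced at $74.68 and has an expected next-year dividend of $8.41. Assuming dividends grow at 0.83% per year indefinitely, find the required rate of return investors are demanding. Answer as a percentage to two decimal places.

12.09%

Rearranging the constant-growth DDM: r = D₁/P₀ + g.
r = 8.4100 / 74.68 + 0.0083 = 0.11261 + 0.0083 = 0.12091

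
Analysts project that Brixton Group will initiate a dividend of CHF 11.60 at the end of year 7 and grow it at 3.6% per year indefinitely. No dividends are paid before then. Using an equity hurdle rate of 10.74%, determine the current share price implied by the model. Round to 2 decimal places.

Deferred-dividend DDM. At t=6 the remaining stream is a growing perpetuity with first payment D_7 = 11.60.
V_6 = D_7/(r−g) = 11.60/(0.1074−0.036) = 162.4650
P₀ = V_6/(1+r)^6 = 162.4650/(1+0.1074)^6 = 88.0912

CHF 88.09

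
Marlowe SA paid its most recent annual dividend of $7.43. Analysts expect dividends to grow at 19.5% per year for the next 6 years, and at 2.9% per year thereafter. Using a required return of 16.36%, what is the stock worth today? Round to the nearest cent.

Two-stage DDM. Project D₁…D_6 at 0.195, terminal growth 0.029, discount at r = 0.1636.
D_1 = 8.8788
D_2 = 10.6102
D_3 = 12.6792
D_4 = 15.1517
D_5 = 18.1062
D_6 = 21.6370
Terminal value at t=6: TV = D_7/(r−g) = 22.2644/(0.1636−0.029) = 165.4118
P₀ = 8.8788/(1+0.1636)^1 + 10.6102/(1+0.1636)^2 + 12.6792/(1+0.1636)^3 + 15.1517/(1+0.1636)^4 + 18.1062/(1+0.1636)^5 + 21.6370/(1+0.1636)^6 + 165.4118/(1+0.1636)^6 = 115.6265

$115.63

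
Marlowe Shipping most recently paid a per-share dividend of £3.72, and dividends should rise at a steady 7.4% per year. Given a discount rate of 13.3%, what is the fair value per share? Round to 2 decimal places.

Gordon growth model: P₀ = D₁/(r − g). D₁ = 3.72 × (1 + 0.074) = 3.9953.
P₀ = 3.9953 / (0.133 − 0.074) = 3.9953 / 0.059 = 67.7166

£67.72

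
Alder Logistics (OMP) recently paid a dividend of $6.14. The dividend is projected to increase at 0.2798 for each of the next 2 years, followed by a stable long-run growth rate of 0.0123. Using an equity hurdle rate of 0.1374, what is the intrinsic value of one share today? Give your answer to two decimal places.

$77.59

Two-stage DDM. Project D₁…D_2 at 0.2798, terminal growth 0.0123, discount at r = 0.1374.
D_1 = 7.8580
D_2 = 10.0566
Terminal value at t=2: TV = D_3/(r−g) = 10.1803/(0.1374−0.0123) = 81.3775
P₀ = 7.8580/(1+0.1374)^1 + 10.0566/(1+0.1374)^2 + 81.3775/(1+0.1374)^2 = 77.5864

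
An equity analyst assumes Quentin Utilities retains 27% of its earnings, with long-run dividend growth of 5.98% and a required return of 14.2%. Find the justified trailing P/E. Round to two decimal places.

Payout ratio b = 1 − 0.27 = 0.73.
Justified trailing P/E = b(1+g)/(r−g) = 0.73×(1+0.0598)/(0.142−0.0598) = 9.4118

9.41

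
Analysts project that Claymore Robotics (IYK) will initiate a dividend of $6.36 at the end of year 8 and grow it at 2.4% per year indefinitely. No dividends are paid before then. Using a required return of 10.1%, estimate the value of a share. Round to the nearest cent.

Deferred-dividend DDM. At t=7 the remaining stream is a growing perpetuity with first payment D_8 = 6.36.
V_7 = D_8/(r−g) = 6.36/(0.101−0.024) = 82.5974
P₀ = V_7/(1+r)^7 = 82.5974/(1+0.101)^7 = 42.1168

$42.12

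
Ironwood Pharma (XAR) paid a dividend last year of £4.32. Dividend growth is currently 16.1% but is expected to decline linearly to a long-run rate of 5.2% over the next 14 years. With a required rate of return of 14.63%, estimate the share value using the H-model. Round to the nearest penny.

£83.15

H-model: P₀ = D₀[(1+g_L) + H(g_S−g_L)]/(r−g_L), with H = 14/2 = 7.
P₀ = 4.32 × [(1+0.052) + 7×(0.161−0.052)] / (0.1463−0.052)
   = 4.32 × 1.8150 / 0.0943 = 83.1474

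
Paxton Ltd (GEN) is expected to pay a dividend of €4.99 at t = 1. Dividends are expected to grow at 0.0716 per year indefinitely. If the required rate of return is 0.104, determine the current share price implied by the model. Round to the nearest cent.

Gordon growth model: P₀ = D₁/(r − g), with D₁ = 4.99 given directly.
P₀ = 4.9900 / (0.104 − 0.0716) = 4.9900 / 0.0324 = 154.0123

€154.01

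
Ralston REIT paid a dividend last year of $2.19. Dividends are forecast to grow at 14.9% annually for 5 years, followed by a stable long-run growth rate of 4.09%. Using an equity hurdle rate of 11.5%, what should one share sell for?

Two-stage DDM. Project D₁…D_5 at 0.149, terminal growth 0.0409, discount at r = 0.115.
D_1 = 2.5163
D_2 = 2.8912
D_3 = 3.3220
D_4 = 3.8170
D_5 = 4.3858
Terminal value at t=5: TV = D_6/(r−g) = 4.5651/(0.115−0.0409) = 61.6077
P₀ = 2.5163/(1+0.115)^1 + 2.8912/(1+0.115)^2 + 3.3220/(1+0.115)^3 + 3.8170/(1+0.115)^4 + 4.3858/(1+0.115)^5 + 61.6077/(1+0.115)^5 = 47.7421

$47.74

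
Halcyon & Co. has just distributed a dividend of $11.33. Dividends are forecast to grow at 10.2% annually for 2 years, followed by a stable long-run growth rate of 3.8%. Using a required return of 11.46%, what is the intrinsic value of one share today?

Two-stage DDM. Project D₁…D_2 at 0.102, terminal growth 0.038, discount at r = 0.1146.
D_1 = 12.4857
D_2 = 13.7592
Terminal value at t=2: TV = D_3/(r−g) = 14.2820/(0.1146−0.038) = 186.4497
P₀ = 12.4857/(1+0.1146)^1 + 13.7592/(1+0.1146)^2 + 186.4497/(1+0.1146)^2 = 172.3575

$172.36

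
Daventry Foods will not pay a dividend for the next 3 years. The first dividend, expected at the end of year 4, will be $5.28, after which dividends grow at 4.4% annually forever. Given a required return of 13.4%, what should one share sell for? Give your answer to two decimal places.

$40.23

Deferred-dividend DDM. At t=3 the remaining stream is a growing perpetuity with first payment D_4 = 5.28.
V_3 = D_4/(r−g) = 5.28/(0.134−0.044) = 58.6667
P₀ = V_3/(1+r)^3 = 58.6667/(1+0.134)^3 = 40.2302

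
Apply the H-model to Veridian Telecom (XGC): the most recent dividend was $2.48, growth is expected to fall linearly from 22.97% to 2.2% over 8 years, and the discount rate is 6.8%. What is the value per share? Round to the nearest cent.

H-model: P₀ = D₀[(1+g_L) + H(g_S−g_L)]/(r−g_L), with H = 8/2 = 4.
P₀ = 2.48 × [(1+0.022) + 4×(0.2297−0.022)] / (0.068−0.022)
   = 2.48 × 1.8528 / 0.046 = 99.8901

$99.89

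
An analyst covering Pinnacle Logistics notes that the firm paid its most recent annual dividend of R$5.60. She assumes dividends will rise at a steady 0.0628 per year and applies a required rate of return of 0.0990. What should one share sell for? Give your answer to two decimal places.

Gordon growth model: P₀ = D₁/(r − g). D₁ = 5.60 × (1 + 0.0628) = 5.9517.
P₀ = 5.9517 / (0.099 − 0.0628) = 5.9517 / 0.0362 = 164.4110

R$164.41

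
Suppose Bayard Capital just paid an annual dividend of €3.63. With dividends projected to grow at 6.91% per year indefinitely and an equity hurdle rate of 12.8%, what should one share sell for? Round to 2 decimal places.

€65.89

Gordon growth model: P₀ = D₁/(r − g). D₁ = 3.63 × (1 + 0.0691) = 3.8808.
P₀ = 3.8808 / (0.128 − 0.0691) = 3.8808 / 0.0589 = 65.8885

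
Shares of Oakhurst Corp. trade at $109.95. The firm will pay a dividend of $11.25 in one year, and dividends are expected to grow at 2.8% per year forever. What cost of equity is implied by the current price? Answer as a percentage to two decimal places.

Rearranging the constant-growth DDM: r = D₁/P₀ + g.
r = 11.2500 / 109.95 + 0.028 = 0.10232 + 0.028 = 0.13032

13.03%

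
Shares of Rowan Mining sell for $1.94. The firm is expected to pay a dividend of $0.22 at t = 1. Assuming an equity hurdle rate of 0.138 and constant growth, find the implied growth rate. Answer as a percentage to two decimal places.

From P₀ = D₁/(r − g), the implied growth is g = r − D₁/P₀.
g = 0.138 − 0.22/1.94 = 0.138 − 0.11340 = 0.02460

2.46%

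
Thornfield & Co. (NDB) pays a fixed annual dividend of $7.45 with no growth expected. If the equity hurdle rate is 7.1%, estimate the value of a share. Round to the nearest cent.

$104.93

Zero-growth DDM (perpetuity): P₀ = D/r = 7.45 / 0.071 = 104.9296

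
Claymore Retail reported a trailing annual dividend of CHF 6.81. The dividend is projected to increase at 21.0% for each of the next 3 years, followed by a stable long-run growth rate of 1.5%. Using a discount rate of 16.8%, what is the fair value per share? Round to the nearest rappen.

CHF 72.16

Two-stage DDM. Project D₁…D_3 at 0.21, terminal growth 0.015, discount at r = 0.168.
D_1 = 8.2401
D_2 = 9.9705
D_3 = 12.0643
Terminal value at t=3: TV = D_4/(r−g) = 12.2453/(0.168−0.015) = 80.0346
P₀ = 8.2401/(1+0.168)^1 + 9.9705/(1+0.168)^2 + 12.0643/(1+0.168)^3 + 80.0346/(1+0.168)^3 = 72.1632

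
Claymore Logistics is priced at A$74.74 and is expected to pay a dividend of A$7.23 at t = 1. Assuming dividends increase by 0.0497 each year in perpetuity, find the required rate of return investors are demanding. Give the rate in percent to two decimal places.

14.64%

Rearranging the constant-growth DDM: r = D₁/P₀ + g.
r = 7.2300 / 74.74 + 0.0497 = 0.09674 + 0.0497 = 0.14644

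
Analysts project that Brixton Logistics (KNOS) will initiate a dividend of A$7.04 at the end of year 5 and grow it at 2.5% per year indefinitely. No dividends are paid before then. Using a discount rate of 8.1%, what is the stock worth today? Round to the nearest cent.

Deferred-dividend DDM. At t=4 the remaining stream is a growing perpetuity with first payment D_5 = 7.04.
V_4 = D_5/(r−g) = 7.04/(0.081−0.025) = 125.7143
P₀ = V_4/(1+r)^4 = 125.7143/(1+0.081)^4 = 92.0623

A$92.06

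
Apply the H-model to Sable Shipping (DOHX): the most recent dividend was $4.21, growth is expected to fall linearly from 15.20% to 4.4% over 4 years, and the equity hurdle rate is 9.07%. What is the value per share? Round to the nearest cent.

H-model: P₀ = D₀[(1+g_L) + H(g_S−g_L)]/(r−g_L), with H = 4/2 = 2.
P₀ = 4.21 × [(1+0.044) + 2×(0.152−0.044)] / (0.0907−0.044)
   = 4.21 × 1.2600 / 0.0467 = 113.5889

$113.59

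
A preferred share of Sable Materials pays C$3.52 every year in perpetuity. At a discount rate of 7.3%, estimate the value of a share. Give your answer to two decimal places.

C$48.22

Zero-growth DDM (perpetuity): P₀ = D/r = 3.52 / 0.073 = 48.2192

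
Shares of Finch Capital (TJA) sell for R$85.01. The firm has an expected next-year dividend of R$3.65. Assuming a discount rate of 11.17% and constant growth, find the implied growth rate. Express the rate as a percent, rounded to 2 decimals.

From P₀ = D₁/(r − g), the implied growth is g = r − D₁/P₀.
g = 0.1117 − 3.65/85.01 = 0.1117 − 0.04294 = 0.06876

6.88%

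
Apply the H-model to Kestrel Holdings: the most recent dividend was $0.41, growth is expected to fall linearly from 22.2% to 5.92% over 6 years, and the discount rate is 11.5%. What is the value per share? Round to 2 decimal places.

H-model: P₀ = D₀[(1+g_L) + H(g_S−g_L)]/(r−g_L), with H = 6/2 = 3.
P₀ = 0.41 × [(1+0.0592) + 3×(0.222−0.0592)] / (0.115−0.0592)
   = 0.41 × 1.5476 / 0.0558 = 11.3713

$11.37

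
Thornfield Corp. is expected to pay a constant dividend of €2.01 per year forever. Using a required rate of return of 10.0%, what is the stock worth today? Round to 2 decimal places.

€20.10

Zero-growth DDM (perpetuity): P₀ = D/r = 2.01 / 0.1 = 20.1000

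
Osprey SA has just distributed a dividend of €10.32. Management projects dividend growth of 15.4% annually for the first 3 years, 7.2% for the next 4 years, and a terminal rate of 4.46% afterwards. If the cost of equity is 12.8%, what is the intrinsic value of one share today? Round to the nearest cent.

€184.29

Three-stage DDM. Project D₁…D_7; terminal Gordon value at t=7 with g = 0.0446; discount at r = 0.128.
D_1 = 11.9093
D_2 = 13.7433
D_3 = 15.8598
D_4 = 17.0017
D_5 = 18.2258
D_6 = 19.5381
D_7 = 20.9448
TV_7 = 21.8789/(0.128−0.0446) = 262.3374
P₀ = Σ Dₜ/(1+r)ᵗ + TV_7/(1+r)^7 = 184.2905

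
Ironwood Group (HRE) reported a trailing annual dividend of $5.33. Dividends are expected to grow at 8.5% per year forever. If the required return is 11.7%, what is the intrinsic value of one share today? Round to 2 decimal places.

Gordon growth model: P₀ = D₁/(r − g). D₁ = 5.33 × (1 + 0.085) = 5.7831.
P₀ = 5.7831 / (0.117 − 0.085) = 5.7831 / 0.032 = 180.7203

$180.72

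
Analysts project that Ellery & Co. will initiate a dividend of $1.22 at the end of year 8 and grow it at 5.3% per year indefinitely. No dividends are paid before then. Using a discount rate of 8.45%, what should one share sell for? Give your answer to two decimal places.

Deferred-dividend DDM. At t=7 the remaining stream is a growing perpetuity with first payment D_8 = 1.22.
V_7 = D_8/(r−g) = 1.22/(0.0845−0.053) = 38.7302
P₀ = V_7/(1+r)^7 = 38.7302/(1+0.0845)^7 = 21.9504

$21.95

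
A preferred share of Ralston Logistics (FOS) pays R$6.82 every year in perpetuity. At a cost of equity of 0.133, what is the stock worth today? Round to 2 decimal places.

R$51.28

Zero-growth DDM (perpetuity): P₀ = D/r = 6.82 / 0.133 = 51.2782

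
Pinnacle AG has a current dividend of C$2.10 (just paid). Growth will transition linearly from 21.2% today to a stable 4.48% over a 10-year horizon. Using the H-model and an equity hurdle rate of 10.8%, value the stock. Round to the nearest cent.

C$62.49

H-model: P₀ = D₀[(1+g_L) + H(g_S−g_L)]/(r−g_L), with H = 10/2 = 5.
P₀ = 2.10 × [(1+0.0448) + 5×(0.212−0.0448)] / (0.108−0.0448)
   = 2.10 × 1.8808 / 0.0632 = 62.4949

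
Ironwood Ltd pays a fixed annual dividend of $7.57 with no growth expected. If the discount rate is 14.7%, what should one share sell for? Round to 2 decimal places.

Zero-growth DDM (perpetuity): P₀ = D/r = 7.57 / 0.147 = 51.4966

$51.50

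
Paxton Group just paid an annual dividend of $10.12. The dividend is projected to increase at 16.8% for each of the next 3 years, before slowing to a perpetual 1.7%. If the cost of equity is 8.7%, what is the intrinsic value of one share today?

$217.52

Two-stage DDM. Project D₁…D_3 at 0.168, terminal growth 0.017, discount at r = 0.087.
D_1 = 11.8202
D_2 = 13.8059
D_3 = 16.1253
Terminal value at t=3: TV = D_4/(r−g) = 16.3995/(0.087−0.017) = 234.2782
P₀ = 11.8202/(1+0.087)^1 + 13.8059/(1+0.087)^2 + 16.1253/(1+0.087)^3 + 234.2782/(1+0.087)^3 = 217.5214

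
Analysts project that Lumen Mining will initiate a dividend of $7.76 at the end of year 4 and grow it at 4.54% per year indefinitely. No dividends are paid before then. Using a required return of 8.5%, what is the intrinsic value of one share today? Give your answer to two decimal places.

Deferred-dividend DDM. At t=3 the remaining stream is a growing perpetuity with first payment D_4 = 7.76.
V_3 = D_4/(r−g) = 7.76/(0.085−0.0454) = 195.9596
P₀ = V_3/(1+r)^3 = 195.9596/(1+0.085)^3 = 153.4184

$153.42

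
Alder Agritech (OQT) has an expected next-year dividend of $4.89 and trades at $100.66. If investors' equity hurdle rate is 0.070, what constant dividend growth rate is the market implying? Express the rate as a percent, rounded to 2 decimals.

From P₀ = D₁/(r − g), the implied growth is g = r − D₁/P₀.
g = 0.07 − 4.89/100.66 = 0.07 − 0.04858 = 0.02142

2.14%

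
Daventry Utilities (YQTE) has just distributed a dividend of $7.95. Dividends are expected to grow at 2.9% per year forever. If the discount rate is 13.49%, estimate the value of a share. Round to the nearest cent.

Gordon growth model: P₀ = D₁/(r − g). D₁ = 7.95 × (1 + 0.029) = 8.1806.
P₀ = 8.1806 / (0.1349 − 0.029) = 8.1806 / 0.1059 = 77.2479

$77.25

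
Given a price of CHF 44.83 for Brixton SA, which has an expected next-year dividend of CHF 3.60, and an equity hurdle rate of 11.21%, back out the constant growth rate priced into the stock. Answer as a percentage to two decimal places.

From P₀ = D₁/(r − g), the implied growth is g = r − D₁/P₀.
g = 0.1121 − 3.60/44.83 = 0.1121 − 0.08030 = 0.03180

3.18%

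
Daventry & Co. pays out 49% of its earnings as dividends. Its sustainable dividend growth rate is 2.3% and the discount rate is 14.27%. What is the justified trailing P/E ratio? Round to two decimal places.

Justified trailing P/E = b(1+g)/(r−g) = 0.49×(1+0.023)/(0.1427−0.023) = 4.1877

4.19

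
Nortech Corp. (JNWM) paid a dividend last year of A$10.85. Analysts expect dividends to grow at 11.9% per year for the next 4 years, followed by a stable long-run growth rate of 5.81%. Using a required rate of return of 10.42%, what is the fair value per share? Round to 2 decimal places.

A$307.53

Two-stage DDM. Project D₁…D_4 at 0.119, terminal growth 0.0581, discount at r = 0.1042.
D_1 = 12.1411
D_2 = 13.5859
D_3 = 15.2027
D_4 = 17.0118
Terminal value at t=4: TV = D_5/(r−g) = 18.0002/(0.1042−0.0581) = 390.4594
P₀ = 12.1411/(1+0.1042)^1 + 13.5859/(1+0.1042)^2 + 15.2027/(1+0.1042)^3 + 17.0118/(1+0.1042)^4 + 390.4594/(1+0.1042)^4 = 307.5284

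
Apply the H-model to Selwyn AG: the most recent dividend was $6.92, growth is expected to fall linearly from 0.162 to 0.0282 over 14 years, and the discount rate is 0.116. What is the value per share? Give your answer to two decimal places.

H-model: P₀ = D₀[(1+g_L) + H(g_S−g_L)]/(r−g_L), with H = 14/2 = 7.
P₀ = 6.92 × [(1+0.0282) + 7×(0.162−0.0282)] / (0.116−0.0282)
   = 6.92 × 1.9648 / 0.0878 = 154.8567

$154.86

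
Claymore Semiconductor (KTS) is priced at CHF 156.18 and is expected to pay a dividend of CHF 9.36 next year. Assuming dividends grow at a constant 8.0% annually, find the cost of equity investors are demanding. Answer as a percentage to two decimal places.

13.99%

Rearranging the constant-growth DDM: r = D₁/P₀ + g.
r = 9.3600 / 156.18 + 0.08 = 0.05993 + 0.08 = 0.13993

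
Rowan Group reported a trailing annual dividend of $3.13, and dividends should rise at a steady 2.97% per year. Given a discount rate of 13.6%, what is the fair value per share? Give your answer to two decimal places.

Gordon growth model: P₀ = D₁/(r − g). D₁ = 3.13 × (1 + 0.0297) = 3.2230.
P₀ = 3.2230 / (0.136 − 0.0297) = 3.2230 / 0.1063 = 30.3195

$30.32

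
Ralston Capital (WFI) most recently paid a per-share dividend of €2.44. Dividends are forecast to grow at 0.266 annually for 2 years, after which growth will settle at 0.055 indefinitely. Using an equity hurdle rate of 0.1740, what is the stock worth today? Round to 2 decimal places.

€30.62

Two-stage DDM. Project D₁…D_2 at 0.266, terminal growth 0.055, discount at r = 0.174.
D_1 = 3.0890
D_2 = 3.9107
Terminal value at t=2: TV = D_3/(r−g) = 4.1258/(0.174−0.055) = 34.6707
P₀ = 3.0890/(1+0.174)^1 + 3.9107/(1+0.174)^2 + 34.6707/(1+0.174)^2 = 30.6237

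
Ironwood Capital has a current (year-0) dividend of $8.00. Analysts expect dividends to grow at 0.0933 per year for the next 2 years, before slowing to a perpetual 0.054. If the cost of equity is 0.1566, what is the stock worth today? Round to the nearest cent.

$88.14

Two-stage DDM. Project D₁…D_2 at 0.0933, terminal growth 0.054, discount at r = 0.1566.
D_1 = 8.7464
D_2 = 9.5624
Terminal value at t=2: TV = D_3/(r−g) = 10.0788/(0.1566−0.054) = 98.2340
P₀ = 8.7464/(1+0.1566)^1 + 9.5624/(1+0.1566)^2 + 98.2340/(1+0.1566)^2 = 88.1442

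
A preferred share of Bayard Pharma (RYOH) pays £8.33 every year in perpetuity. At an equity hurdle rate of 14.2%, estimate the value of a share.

£58.66

Zero-growth DDM (perpetuity): P₀ = D/r = 8.33 / 0.142 = 58.6620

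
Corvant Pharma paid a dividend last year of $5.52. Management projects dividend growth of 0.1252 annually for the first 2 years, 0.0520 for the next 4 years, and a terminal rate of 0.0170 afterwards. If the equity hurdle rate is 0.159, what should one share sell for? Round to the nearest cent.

$52.29

Three-stage DDM. Project D₁…D_6; terminal Gordon value at t=6 with g = 0.017; discount at r = 0.159.
D_1 = 6.2111
D_2 = 6.9887
D_3 = 7.3521
D_4 = 7.7345
D_5 = 8.1367
D_6 = 8.5598
TV_6 = 8.7053/(0.159−0.017) = 61.3047
P₀ = Σ Dₜ/(1+r)ᵗ + TV_6/(1+r)^6 = 52.2854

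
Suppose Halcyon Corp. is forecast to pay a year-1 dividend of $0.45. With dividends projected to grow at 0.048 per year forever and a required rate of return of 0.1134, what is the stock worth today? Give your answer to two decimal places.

Gordon growth model: P₀ = D₁/(r − g), with D₁ = 0.45 given directly.
P₀ = 0.4500 / (0.1134 − 0.048) = 0.4500 / 0.0654 = 6.8807

$6.88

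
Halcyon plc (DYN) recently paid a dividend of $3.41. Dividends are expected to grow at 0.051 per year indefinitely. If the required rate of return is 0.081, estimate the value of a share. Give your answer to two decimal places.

$119.46

Gordon growth model: P₀ = D₁/(r − g). D₁ = 3.41 × (1 + 0.051) = 3.5839.
P₀ = 3.5839 / (0.081 − 0.051) = 3.5839 / 0.03 = 119.4637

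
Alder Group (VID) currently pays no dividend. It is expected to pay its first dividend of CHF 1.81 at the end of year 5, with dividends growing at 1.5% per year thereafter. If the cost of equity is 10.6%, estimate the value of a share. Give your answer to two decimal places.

CHF 13.29

Deferred-dividend DDM. At t=4 the remaining stream is a growing perpetuity with first payment D_5 = 1.81.
V_4 = D_5/(r−g) = 1.81/(0.106−0.015) = 19.8901
P₀ = V_4/(1+r)^4 = 19.8901/(1+0.106)^4 = 13.2928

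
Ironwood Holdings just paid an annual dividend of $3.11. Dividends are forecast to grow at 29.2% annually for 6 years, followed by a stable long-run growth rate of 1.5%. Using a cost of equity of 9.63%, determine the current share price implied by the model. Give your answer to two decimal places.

Two-stage DDM. Project D₁…D_6 at 0.292, terminal growth 0.015, discount at r = 0.0963.
D_1 = 4.0181
D_2 = 5.1914
D_3 = 6.7073
D_4 = 8.6658
D_5 = 11.1963
D_6 = 14.4656
Terminal value at t=6: TV = D_7/(r−g) = 14.6826/(0.0963−0.015) = 180.5972
P₀ = 4.0181/(1+0.0963)^1 + 5.1914/(1+0.0963)^2 + 6.7073/(1+0.0963)^3 + 8.6658/(1+0.0963)^4 + 11.1963/(1+0.0963)^5 + 14.4656/(1+0.0963)^6 + 180.5972/(1+0.0963)^6 = 138.5008

$138.50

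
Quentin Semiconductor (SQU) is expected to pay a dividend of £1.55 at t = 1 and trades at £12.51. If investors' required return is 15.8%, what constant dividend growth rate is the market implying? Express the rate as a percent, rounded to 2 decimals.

3.41%

From P₀ = D₁/(r − g), the implied growth is g = r − D₁/P₀.
g = 0.158 − 1.55/12.51 = 0.158 − 0.12390 = 0.03410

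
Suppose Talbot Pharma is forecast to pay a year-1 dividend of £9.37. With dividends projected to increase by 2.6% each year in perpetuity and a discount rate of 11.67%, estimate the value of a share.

Gordon growth model: P₀ = D₁/(r − g), with D₁ = 9.37 given directly.
P₀ = 9.3700 / (0.1167 − 0.026) = 9.3700 / 0.0907 = 103.3076

£103.31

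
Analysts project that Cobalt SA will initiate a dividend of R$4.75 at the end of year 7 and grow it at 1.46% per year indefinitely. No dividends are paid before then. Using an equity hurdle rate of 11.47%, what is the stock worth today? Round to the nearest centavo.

R$24.73

Deferred-dividend DDM. At t=6 the remaining stream is a growing perpetuity with first payment D_7 = 4.75.
V_6 = D_7/(r−g) = 4.75/(0.1147−0.0146) = 47.4525
P₀ = V_6/(1+r)^6 = 47.4525/(1+0.1147)^6 = 24.7350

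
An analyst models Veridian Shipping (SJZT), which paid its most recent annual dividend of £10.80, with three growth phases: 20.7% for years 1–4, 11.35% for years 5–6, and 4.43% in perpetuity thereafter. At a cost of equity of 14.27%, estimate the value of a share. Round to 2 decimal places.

£210.97

Three-stage DDM. Project D₁…D_6; terminal Gordon value at t=6 with g = 0.0443; discount at r = 0.1427.
D_1 = 13.0356
D_2 = 15.7340
D_3 = 18.9909
D_4 = 22.9220
D_5 = 25.5237
D_6 = 28.4206
TV_6 = 29.6796/(0.1427−0.0443) = 301.6223
P₀ = Σ Dₜ/(1+r)ᵗ + TV_6/(1+r)^6 = 210.9732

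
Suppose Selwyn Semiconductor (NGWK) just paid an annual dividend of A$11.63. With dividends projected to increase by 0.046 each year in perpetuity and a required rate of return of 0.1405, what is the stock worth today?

Gordon growth model: P₀ = D₁/(r − g). D₁ = 11.63 × (1 + 0.046) = 12.1650.
P₀ = 12.1650 / (0.1405 − 0.046) = 12.1650 / 0.0945 = 128.7299

A$128.73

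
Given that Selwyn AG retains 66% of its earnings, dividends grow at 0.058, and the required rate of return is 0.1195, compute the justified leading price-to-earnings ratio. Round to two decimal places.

5.53

Payout ratio b = 1 − 0.66 = 0.34.
Justified leading P/E = b/(r−g) = 0.34/(0.1195−0.058) = 5.5285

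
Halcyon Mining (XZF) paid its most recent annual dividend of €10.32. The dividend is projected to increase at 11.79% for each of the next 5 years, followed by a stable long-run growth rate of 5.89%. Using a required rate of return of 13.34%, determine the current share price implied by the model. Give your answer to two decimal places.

€186.44

Two-stage DDM. Project D₁…D_5 at 0.1179, terminal growth 0.0589, discount at r = 0.1334.
D_1 = 11.5367
D_2 = 12.8969
D_3 = 14.4175
D_4 = 16.1173
D_5 = 18.0175
Terminal value at t=5: TV = D_6/(r−g) = 19.0787/(0.1334−0.0589) = 256.0903
P₀ = 11.5367/(1+0.1334)^1 + 12.8969/(1+0.1334)^2 + 14.4175/(1+0.1334)^3 + 16.1173/(1+0.1334)^4 + 18.0175/(1+0.1334)^5 + 256.0903/(1+0.1334)^5 = 186.4444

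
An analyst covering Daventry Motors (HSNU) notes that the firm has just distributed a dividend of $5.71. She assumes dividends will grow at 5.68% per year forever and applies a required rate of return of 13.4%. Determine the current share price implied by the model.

$78.16

Gordon growth model: P₀ = D₁/(r − g). D₁ = 5.71 × (1 + 0.0568) = 6.0343.
P₀ = 6.0343 / (0.134 − 0.0568) = 6.0343 / 0.0772 = 78.1649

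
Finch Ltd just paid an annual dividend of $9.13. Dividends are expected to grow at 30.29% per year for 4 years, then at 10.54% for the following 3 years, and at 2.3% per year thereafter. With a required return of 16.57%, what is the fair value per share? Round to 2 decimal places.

$174.18

Three-stage DDM. Project D₁…D_7; terminal Gordon value at t=7 with g = 0.023; discount at r = 0.1657.
D_1 = 11.8955
D_2 = 15.4986
D_3 = 20.1931
D_4 = 26.3097
D_5 = 29.0827
D_6 = 32.1480
D_7 = 35.5364
TV_7 = 36.3537/(0.1657−0.023) = 254.7564
P₀ = Σ Dₜ/(1+r)ᵗ + TV_7/(1+r)^7 = 174.1802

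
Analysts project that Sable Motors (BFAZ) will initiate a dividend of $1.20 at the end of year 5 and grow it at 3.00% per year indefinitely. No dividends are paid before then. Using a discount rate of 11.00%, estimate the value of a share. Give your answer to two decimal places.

$9.88

Deferred-dividend DDM. At t=4 the remaining stream is a growing perpetuity with first payment D_5 = 1.20.
V_4 = D_5/(r−g) = 1.20/(0.11−0.03) = 15.0000
P₀ = V_4/(1+r)^4 = 15.0000/(1+0.11)^4 = 9.8810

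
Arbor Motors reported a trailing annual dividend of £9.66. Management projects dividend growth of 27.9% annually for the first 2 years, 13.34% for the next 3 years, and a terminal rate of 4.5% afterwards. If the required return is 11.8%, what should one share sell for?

Three-stage DDM. Project D₁…D_5; terminal Gordon value at t=5 with g = 0.045; discount at r = 0.118.
D_1 = 12.3551
D_2 = 15.8022
D_3 = 17.9102
D_4 = 20.2995
D_5 = 23.0074
TV_5 = 24.0427/(0.118−0.045) = 329.3527
P₀ = Σ Dₜ/(1+r)ᵗ + TV_5/(1+r)^5 = 251.2370

£251.24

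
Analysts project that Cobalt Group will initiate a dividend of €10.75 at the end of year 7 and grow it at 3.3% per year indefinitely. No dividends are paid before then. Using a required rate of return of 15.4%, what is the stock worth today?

€37.62

Deferred-dividend DDM. At t=6 the remaining stream is a growing perpetuity with first payment D_7 = 10.75.
V_6 = D_7/(r−g) = 10.75/(0.154−0.033) = 88.8430
P₀ = V_6/(1+r)^6 = 88.8430/(1+0.154)^6 = 37.6174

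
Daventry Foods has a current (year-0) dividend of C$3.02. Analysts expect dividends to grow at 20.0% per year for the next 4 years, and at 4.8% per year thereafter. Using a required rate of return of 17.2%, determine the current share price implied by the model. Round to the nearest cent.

C$40.87

Two-stage DDM. Project D₁…D_4 at 0.2, terminal growth 0.048, discount at r = 0.172.
D_1 = 3.6240
D_2 = 4.3488
D_3 = 5.2186
D_4 = 6.2623
Terminal value at t=4: TV = D_5/(r−g) = 6.5629/(0.172−0.048) = 52.9263
P₀ = 3.6240/(1+0.172)^1 + 4.3488/(1+0.172)^2 + 5.2186/(1+0.172)^3 + 6.2623/(1+0.172)^4 + 52.9263/(1+0.172)^4 = 40.8708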